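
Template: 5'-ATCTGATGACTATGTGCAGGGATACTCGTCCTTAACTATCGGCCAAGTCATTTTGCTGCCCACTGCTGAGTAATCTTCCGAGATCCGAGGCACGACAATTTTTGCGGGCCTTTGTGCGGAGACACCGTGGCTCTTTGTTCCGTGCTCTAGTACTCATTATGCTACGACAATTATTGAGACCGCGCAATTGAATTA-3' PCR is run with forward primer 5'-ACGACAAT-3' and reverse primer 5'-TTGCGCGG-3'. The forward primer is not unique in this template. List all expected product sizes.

The forward primer ACGACAAT matches the top strand at positions 92–99, 164–171.
The reverse primer's reverse complement is CCGCGCAA, matching at positions 180–187.
Each forward site pairs with the reverse site to give a product ending at position 187: sizes 96, 24 bp.

96 bp, 24 bp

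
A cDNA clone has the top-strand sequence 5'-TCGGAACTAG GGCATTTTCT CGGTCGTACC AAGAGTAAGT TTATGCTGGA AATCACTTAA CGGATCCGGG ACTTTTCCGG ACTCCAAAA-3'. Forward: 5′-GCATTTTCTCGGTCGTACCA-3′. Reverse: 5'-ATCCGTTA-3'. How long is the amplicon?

Forward primer GCATTTTCTCGGTCGTACCA is found on the top strand at positions 12–31.
Taking the reverse complement of ATCCGTTA gives TAACGGAT, found at positions 58–65 on the template; the primer anneals here to the top strand with its 3' end pointing upstream.
Product length = (reverse-primer end) − (forward-primer start) + 1 = 65 − 12 + 1 = 54 bp.

54 bp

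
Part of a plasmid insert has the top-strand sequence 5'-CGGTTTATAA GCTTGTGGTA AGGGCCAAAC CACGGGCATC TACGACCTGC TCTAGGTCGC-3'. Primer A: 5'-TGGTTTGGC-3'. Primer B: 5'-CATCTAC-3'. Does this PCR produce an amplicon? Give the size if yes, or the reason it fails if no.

Primer A (TGGTTTGGC) has reverse complement GCCAAACCA, which matches the top strand at positions 24–32; primer A anneals to the top strand there with its 3' end pointing upstream toward position 24.
Primer B (CATCTAC) matches the top strand directly at positions 37–43; it anneals to the bottom strand with its 3' end pointing downstream toward position 43.
The 3' ends diverge (primer A extends toward position 1, primer B toward position 60), so the primers never converge on a shared product.

No product — the primers' 3' ends point away from each other.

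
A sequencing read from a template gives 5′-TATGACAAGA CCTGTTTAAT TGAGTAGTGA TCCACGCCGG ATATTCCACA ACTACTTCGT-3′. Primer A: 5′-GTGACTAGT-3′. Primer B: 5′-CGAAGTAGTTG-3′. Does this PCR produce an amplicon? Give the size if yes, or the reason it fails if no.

Primer A (GTGACTAGT) does not match the top strand, and its reverse complement ACTAGTCAC does not match either.
With no annealing site for primer A, no amplification occurs.

No product — primer A has no binding site in the template.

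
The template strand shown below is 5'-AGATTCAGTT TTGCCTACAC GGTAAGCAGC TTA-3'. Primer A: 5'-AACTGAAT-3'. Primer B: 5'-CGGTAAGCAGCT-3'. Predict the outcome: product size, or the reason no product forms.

No product — the primers' 3' ends point away from each other.

Primer A (AACTGAAT) has reverse complement ATTCAGTT, which matches the top strand at positions 3–10; primer A anneals to the top strand there with its 3' end pointing upstream toward position 3.
Primer B (CGGTAAGCAGCT) matches the top strand directly at positions 20–31; it anneals to the bottom strand with its 3' end pointing downstream toward position 31.
The 3' ends diverge (primer A extends toward position 1, primer B toward position 33), so the primers never converge on a shared product.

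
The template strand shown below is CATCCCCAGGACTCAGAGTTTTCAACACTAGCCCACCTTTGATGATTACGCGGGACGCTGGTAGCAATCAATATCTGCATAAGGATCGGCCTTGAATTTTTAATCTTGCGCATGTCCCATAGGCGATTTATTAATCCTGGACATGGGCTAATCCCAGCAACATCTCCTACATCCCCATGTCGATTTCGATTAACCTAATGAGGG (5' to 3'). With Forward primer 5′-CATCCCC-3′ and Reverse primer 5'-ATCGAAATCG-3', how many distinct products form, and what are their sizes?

Two products: 190 bp, 21 bp

The forward primer CATCCCC matches the top strand at positions 1–7, 170–176.
The reverse primer's reverse complement is CGATTTCGAT, matching at positions 181–190.
Each forward site pairs with the reverse site to give a product ending at position 190: sizes 190, 21 bp.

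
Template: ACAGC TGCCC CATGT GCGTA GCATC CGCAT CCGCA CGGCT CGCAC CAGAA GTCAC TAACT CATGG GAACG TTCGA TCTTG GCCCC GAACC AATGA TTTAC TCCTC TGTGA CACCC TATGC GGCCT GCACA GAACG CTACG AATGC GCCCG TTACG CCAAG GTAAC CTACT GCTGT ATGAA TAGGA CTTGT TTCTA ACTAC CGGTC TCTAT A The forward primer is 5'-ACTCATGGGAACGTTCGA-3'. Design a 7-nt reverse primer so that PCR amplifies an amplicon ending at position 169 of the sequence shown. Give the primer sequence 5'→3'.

5'-GTAGGTT-3'

The forward primer binds at positions 58–75; the product's 3' end on the top strand is position 169.
The reverse primer anneals to the top strand over positions 163–169, i.e. to AACCTAC.
Its sequence written 5'→3' is the reverse complement: GTAGGTT.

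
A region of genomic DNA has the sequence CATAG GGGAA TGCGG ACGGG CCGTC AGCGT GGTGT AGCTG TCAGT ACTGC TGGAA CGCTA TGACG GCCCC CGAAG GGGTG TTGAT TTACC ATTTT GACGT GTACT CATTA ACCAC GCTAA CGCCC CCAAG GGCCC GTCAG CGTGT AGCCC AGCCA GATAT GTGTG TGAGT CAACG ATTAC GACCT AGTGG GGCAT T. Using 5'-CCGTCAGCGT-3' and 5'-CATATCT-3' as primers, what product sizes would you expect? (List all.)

141 bp, 28 bp

The forward primer CCGTCAGCGT matches the top strand at positions 21–30, 134–143.
The reverse primer's reverse complement is AGATATG, matching at positions 155–161.
Each forward site pairs with the reverse site to give a product ending at position 161: sizes 141, 28 bp.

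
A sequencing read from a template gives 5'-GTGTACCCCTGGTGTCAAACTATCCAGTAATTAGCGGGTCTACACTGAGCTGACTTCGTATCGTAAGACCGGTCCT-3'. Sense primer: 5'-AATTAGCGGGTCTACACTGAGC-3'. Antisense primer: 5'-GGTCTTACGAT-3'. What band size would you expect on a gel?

The forward primer matches the template at positions 29–50.
The reverse primer's reverse complement is ATCGTAAGACC, which matches the template at positions 60–70.
The product runs from position 29 to position 70, so its length is 70 − 29 + 1 = 42 bp.

42 bp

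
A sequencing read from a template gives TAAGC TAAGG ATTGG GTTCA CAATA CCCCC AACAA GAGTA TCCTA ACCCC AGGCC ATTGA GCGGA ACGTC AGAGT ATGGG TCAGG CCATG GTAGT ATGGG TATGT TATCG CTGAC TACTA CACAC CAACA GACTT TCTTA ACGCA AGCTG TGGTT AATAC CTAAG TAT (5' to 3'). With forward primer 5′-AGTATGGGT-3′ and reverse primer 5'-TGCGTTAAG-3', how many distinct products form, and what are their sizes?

The forward primer AGTATGGGT matches the top strand at positions 73–81, 93–101.
The reverse primer's reverse complement is CTTAACGCA, matching at positions 137–145.
Each forward site pairs with the reverse site to give a product ending at position 145: sizes 73, 53 bp.

Two products: 73 bp, 53 bp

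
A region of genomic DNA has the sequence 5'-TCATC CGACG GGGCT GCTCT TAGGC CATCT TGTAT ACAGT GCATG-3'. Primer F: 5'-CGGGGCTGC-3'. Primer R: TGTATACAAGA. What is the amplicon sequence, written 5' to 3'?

Scanning the template, CGGGGCTGC occurs at positions 9–17; this primer anneals to the bottom strand there with its 3' end pointing downstream.
Reverse complement of the reverse primer: TCTTGTATACA. This occurs on the top strand at positions 28–38.
The product is the template from position 9 through 38 (30 bp).

5'-CGGGGCTGCTCTTAGGCCATCTTGTATACA-3'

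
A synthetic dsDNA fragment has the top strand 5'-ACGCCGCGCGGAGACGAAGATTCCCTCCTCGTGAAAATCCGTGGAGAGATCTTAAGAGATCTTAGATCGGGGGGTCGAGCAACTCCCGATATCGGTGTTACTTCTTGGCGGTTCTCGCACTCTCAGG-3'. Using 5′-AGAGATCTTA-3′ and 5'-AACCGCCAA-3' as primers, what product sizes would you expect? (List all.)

The forward primer AGAGATCTTA matches the top strand at positions 45–54, 55–64.
The reverse primer's reverse complement is TTGGCGGTT, matching at positions 105–113.
Each forward site pairs with the reverse site to give a product ending at position 113: sizes 69, 59 bp.

69 bp, 59 bp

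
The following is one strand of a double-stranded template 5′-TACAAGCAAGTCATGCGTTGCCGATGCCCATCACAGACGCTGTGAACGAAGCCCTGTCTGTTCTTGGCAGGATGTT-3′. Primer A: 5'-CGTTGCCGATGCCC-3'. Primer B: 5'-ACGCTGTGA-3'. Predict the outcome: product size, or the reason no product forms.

No product — both primers anneal to the same strand and extend in the same direction.

Primer A (CGTTGCCGATGCCC) matches the top strand at positions 16–29 (3' end points downstream).
Primer B (ACGCTGTGA) also matches the top strand directly, at positions 37–45 — its reverse complement TCACAGCGT is not present.
Both primers anneal to the bottom strand with 3' ends pointing the same way, so neither can prime synthesis back toward the other.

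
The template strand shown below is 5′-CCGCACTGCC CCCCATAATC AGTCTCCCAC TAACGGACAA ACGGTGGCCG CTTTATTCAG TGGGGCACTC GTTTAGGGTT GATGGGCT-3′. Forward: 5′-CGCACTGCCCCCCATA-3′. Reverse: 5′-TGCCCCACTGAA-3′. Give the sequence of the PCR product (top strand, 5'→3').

Scanning the template, CGCACTGCCCCCCATA occurs at positions 2–17; this primer anneals to the bottom strand there with its 3' end pointing downstream.
The reverse primer's reverse complement is TTCAGTGGGGCA, which matches the template at positions 56–67.
The product is the template from position 2 through 67 (66 bp).

5'-CGCACTGCCCCCCATAATCAGTCTCCCACTAACGGACAAACGGTGGCCGCTTTATTCAGTGGGGCA-3'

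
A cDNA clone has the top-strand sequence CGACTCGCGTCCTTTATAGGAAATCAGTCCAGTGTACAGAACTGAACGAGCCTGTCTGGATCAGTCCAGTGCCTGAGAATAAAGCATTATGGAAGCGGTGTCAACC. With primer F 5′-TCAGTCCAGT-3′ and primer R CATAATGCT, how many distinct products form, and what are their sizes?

Two products: 68 bp, 31 bp

The forward primer TCAGTCCAGT matches the top strand at positions 24–33, 61–70.
The reverse primer's reverse complement is AGCATTATG, matching at positions 83–91.
Each forward site pairs with the reverse site to give a product ending at position 91: sizes 68, 31 bp.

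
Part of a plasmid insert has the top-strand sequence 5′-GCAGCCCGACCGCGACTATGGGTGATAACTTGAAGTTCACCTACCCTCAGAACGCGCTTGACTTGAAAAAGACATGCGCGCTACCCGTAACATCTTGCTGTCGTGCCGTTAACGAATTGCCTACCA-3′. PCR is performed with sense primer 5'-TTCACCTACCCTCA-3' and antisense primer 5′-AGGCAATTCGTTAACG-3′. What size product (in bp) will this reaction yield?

Scanning the template, TTCACCTACCCTCA occurs at positions 36–49; this primer anneals to the bottom strand there with its 3' end pointing downstream.
Reverse complement of the reverse primer: CGTTAACGAATTGCCT. This occurs on the top strand at positions 107–122.
Amplicon spans positions 36–122: 87 bp.

87 bp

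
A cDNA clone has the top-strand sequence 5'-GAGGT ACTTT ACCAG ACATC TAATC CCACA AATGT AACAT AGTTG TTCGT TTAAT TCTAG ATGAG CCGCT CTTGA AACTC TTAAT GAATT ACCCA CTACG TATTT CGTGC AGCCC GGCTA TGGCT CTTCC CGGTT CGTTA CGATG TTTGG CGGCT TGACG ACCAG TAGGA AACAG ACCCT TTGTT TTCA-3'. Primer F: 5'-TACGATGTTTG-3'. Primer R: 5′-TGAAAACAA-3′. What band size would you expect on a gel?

Forward primer TACGATGTTTG is found on the top strand at positions 139–149.
The reverse primer's reverse complement is TTGTTTTCA, which matches the template at positions 181–189.
Amplicon spans positions 139–189: 51 bp.

51 bp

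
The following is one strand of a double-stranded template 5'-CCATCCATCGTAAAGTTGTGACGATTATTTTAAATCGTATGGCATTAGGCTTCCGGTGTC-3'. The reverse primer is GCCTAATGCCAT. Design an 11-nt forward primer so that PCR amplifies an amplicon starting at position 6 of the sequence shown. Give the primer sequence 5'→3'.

The reverse primer's reverse complement ATGGCATTAGGC matches the template at positions 39–50; the product starts at position 6.
The forward primer is identical to the top strand over positions 6–16: CATCGTAAAGT.

5'-CATCGTAAAGT-3'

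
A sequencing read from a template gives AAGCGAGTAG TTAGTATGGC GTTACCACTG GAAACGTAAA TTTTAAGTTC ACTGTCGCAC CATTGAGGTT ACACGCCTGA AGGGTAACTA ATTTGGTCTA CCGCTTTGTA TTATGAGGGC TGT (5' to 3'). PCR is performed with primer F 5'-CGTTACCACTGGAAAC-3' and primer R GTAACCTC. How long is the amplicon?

Scanning the template, CGTTACCACTGGAAAC occurs at positions 20–35; this primer anneals to the bottom strand there with its 3' end pointing downstream.
Taking the reverse complement of GTAACCTC gives GAGGTTAC, found at positions 65–72 on the template; the primer anneals here to the top strand with its 3' end pointing upstream.
Product length = (reverse-primer end) − (forward-primer start) + 1 = 72 − 20 + 1 = 53 bp.

53 bp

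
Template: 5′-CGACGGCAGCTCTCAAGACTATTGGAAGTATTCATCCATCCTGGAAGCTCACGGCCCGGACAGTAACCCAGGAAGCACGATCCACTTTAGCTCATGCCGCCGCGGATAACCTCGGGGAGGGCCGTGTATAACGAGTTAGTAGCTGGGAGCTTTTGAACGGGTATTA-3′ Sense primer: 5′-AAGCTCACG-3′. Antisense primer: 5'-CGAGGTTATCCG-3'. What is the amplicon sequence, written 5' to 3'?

5'-AAGCTCACGGCCCGGACAGTAACCCAGGAAGCACGATCCACTTTAGCTCATGCCGCCGCGGATAACCTCG-3'

Forward primer AAGCTCACG is found on the top strand at positions 45–53.
Taking the reverse complement of CGAGGTTATCCG gives CGGATAACCTCG, found at positions 103–114 on the template; the primer anneals here to the top strand with its 3' end pointing upstream.
The product is the template from position 45 through 114 (70 bp).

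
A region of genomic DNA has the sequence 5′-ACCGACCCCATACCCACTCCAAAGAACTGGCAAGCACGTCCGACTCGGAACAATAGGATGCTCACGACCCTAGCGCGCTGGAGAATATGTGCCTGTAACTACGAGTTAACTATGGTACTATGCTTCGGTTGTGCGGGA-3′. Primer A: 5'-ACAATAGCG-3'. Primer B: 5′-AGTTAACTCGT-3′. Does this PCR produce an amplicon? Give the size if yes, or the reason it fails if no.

Primer A (ACAATAGCG) does not match the top strand, and its reverse complement CGCTATTGT does not match either.
With no annealing site for primer A, no amplification occurs.

No product — primer A has no binding site in the template.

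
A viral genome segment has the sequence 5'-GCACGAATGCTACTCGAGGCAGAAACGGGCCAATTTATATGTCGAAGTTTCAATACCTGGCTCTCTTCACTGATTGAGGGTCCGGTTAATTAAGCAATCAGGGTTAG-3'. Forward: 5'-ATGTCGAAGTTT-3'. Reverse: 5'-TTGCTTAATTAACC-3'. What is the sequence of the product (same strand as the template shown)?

5'-ATGTCGAAGTTTCAATACCTGGCTCTCTTCACTGATTGAGGGTCCGGTTAATTAAGCAA-3'

Forward primer ATGTCGAAGTTT is found on the top strand at positions 39–50.
The reverse primer's reverse complement is GGTTAATTAAGCAA, which matches the template at positions 84–97.
The product is the template from position 39 through 97 (59 bp).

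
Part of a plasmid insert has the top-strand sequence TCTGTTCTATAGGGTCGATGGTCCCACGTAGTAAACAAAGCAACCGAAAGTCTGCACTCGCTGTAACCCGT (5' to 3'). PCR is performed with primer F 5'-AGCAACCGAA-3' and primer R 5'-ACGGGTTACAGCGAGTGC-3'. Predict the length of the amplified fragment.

The forward primer matches the template at positions 39–48.
Reverse complement of the reverse primer: GCACTCGCTGTAACCCGT. This occurs on the top strand at positions 54–71.
The product runs from position 39 to position 71, so its length is 71 − 39 + 1 = 33 bp.

33 bp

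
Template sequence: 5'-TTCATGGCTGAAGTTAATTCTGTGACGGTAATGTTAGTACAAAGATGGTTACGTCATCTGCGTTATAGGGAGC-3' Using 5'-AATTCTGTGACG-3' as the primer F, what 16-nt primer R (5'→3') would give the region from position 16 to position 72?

The product's 3' end on the top strand is position 72.
The reverse primer anneals to the top strand over positions 57–72, i.e. to TCTGCGTTATAGGGAG.
Its sequence written 5'→3' is the reverse complement: CTCCCTATAACGCAGA.

5'-CTCCCTATAACGCAGA-3'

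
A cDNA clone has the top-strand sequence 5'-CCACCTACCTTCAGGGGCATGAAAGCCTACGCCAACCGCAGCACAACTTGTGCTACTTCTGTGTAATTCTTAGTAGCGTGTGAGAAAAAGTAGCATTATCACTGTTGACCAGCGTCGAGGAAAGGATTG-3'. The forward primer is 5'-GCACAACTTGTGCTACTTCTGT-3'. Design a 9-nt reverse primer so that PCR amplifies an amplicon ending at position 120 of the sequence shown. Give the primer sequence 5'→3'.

The forward primer binds at positions 41–62; the product's 3' end on the top strand is position 120.
The reverse primer anneals to the top strand over positions 112–120, i.e. to GCGTCGAGG.
Its sequence written 5'→3' is the reverse complement: CCTCGACGC.

5'-CCTCGACGC-3'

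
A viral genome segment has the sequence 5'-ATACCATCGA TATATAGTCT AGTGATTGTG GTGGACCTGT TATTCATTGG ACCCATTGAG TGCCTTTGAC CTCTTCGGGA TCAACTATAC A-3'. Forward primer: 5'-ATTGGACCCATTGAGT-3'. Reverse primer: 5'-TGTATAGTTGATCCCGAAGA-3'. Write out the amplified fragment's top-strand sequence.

5'-ATTGGACCCATTGAGTGCCTTTGACCTCTTCGGGATCAACTATACA-3'

Forward primer ATTGGACCCATTGAGT is found on the top strand at positions 46–61.
Reverse complement of the reverse primer: TCTTCGGGATCAACTATACA. This occurs on the top strand at positions 72–91.
The product is the template from position 46 through 91 (46 bp).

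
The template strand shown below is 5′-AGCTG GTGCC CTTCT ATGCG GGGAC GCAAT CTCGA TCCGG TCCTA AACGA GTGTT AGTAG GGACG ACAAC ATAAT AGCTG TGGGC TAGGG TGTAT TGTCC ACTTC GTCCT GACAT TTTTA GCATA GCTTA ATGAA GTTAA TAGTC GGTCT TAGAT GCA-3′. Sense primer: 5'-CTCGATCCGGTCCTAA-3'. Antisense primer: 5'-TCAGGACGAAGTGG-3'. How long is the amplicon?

82 bp

Forward primer CTCGATCCGGTCCTAA is found on the top strand at positions 31–46.
Reverse complement of the reverse primer: CCACTTCGTCCTGA. This occurs on the top strand at positions 99–112.
Product length = (reverse-primer end) − (forward-primer start) + 1 = 112 − 31 + 1 = 82 bp.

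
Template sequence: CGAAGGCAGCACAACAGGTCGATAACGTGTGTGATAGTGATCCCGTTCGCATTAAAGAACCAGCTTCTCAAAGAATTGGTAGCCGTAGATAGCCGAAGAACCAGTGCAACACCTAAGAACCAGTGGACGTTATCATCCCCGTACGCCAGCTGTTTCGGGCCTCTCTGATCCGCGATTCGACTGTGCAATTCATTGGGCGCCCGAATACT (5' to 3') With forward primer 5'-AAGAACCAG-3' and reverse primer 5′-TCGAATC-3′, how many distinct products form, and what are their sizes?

The forward primer AAGAACCAG matches the top strand at positions 55–63, 96–104, 115–123.
The reverse primer's reverse complement is GATTCGA, matching at positions 174–180.
Each forward site pairs with the reverse site to give a product ending at position 180: sizes 126, 85, 66 bp.

Three products: 126 bp, 85 bp, 66 bp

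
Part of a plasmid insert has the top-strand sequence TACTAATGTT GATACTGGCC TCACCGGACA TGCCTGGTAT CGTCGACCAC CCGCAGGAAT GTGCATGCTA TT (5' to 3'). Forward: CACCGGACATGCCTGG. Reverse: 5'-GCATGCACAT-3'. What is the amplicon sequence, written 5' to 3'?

5'-CACCGGACATGCCTGGTATCGTCGACCACCCGCAGGAATGTGCATGC-3'

The forward primer matches the template at positions 22–37.
Taking the reverse complement of GCATGCACAT gives ATGTGCATGC, found at positions 59–68 on the template; the primer anneals here to the top strand with its 3' end pointing upstream.
The product is the template from position 22 through 68 (47 bp).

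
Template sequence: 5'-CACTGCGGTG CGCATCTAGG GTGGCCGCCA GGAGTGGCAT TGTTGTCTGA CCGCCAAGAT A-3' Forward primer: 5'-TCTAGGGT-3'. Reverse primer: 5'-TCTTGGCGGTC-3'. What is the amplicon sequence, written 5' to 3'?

5'-TCTAGGGTGGCCGCCAGGAGTGGCATTGTTGTCTGACCGCCAAGA-3'

Scanning the template, TCTAGGGT occurs at positions 15–22; this primer anneals to the bottom strand there with its 3' end pointing downstream.
Taking the reverse complement of TCTTGGCGGTC gives GACCGCCAAGA, found at positions 49–59 on the template; the primer anneals here to the top strand with its 3' end pointing upstream.
The product is the template from position 15 through 59 (45 bp).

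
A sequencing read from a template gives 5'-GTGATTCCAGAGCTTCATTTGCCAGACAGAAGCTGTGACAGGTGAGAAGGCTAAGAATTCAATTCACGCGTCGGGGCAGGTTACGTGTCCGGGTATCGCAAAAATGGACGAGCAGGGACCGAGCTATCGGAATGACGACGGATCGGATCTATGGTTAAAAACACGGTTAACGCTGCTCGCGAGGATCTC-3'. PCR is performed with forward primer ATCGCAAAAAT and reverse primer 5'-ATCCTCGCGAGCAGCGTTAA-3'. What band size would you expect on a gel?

92 bp

Scanning the template, ATCGCAAAAAT occurs at positions 95–105; this primer anneals to the bottom strand there with its 3' end pointing downstream.
The reverse primer's reverse complement is TTAACGCTGCTCGCGAGGAT, which matches the template at positions 167–186.
The product runs from position 95 to position 186, so its length is 186 − 95 + 1 = 92 bp.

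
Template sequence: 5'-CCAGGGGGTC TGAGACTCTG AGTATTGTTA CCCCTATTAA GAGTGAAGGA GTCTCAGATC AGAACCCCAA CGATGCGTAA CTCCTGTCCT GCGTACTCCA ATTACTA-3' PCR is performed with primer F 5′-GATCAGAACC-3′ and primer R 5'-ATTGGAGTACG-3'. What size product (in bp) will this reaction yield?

46 bp

The forward primer matches the template at positions 57–66.
The reverse primer's reverse complement is CGTACTCCAAT, which matches the template at positions 92–102.
Product length = (reverse-primer end) − (forward-primer start) + 1 = 102 − 57 + 1 = 46 bp.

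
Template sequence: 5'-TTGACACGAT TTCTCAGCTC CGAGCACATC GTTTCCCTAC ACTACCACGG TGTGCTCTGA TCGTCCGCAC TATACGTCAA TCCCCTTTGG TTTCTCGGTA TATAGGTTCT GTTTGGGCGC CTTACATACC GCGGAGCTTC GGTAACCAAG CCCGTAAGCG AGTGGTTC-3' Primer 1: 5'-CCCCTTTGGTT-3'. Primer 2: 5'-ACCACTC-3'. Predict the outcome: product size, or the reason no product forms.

Yes — an 85 bp product.

Primer 1 (CCCCTTTGGTT) matches the top strand at positions 82–92; it acts as a forward primer.
Primer 2's reverse complement is GAGTGGT, matching the top strand at positions 160–166; it acts as a reverse primer.
The 3' ends face each other across positions 82–166, giving an 85 bp product.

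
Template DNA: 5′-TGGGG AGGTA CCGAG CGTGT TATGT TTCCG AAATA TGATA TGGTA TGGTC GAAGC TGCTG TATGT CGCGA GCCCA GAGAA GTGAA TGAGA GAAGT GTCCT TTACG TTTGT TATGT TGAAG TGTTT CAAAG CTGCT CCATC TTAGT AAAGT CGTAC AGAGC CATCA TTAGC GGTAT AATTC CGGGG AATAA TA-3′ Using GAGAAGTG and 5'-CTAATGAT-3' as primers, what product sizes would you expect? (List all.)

94 bp, 81 bp

The forward primer GAGAAGTG matches the top strand at positions 76–83, 89–96.
The reverse primer's reverse complement is ATCATTAG, matching at positions 162–169.
Each forward site pairs with the reverse site to give a product ending at position 169: sizes 94, 81 bp.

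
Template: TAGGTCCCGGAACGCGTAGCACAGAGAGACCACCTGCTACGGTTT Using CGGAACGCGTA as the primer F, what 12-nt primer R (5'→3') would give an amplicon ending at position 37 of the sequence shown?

The forward primer binds at positions 8–18; the product's 3' end on the top strand is position 37.
The reverse primer anneals to the top strand over positions 26–37, i.e. to GAGACCACCTGC.
Its sequence written 5'→3' is the reverse complement: GCAGGTGGTCTC.

5'-GCAGGTGGTCTC-3'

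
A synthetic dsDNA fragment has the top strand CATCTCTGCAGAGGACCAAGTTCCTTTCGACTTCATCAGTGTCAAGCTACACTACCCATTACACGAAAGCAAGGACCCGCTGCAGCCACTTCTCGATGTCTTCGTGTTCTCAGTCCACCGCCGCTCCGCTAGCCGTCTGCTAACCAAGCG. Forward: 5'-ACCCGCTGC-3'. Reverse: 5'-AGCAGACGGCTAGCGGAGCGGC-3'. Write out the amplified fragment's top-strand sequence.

5'-ACCCGCTGCAGCCACTTCTCGATGTCTTCGTGTTCTCAGTCCACCGCCGCTCCGCTAGCCGTCTGCT-3'

Forward primer ACCCGCTGC is found on the top strand at positions 75–83.
Taking the reverse complement of AGCAGACGGCTAGCGGAGCGGC gives GCCGCTCCGCTAGCCGTCTGCT, found at positions 120–141 on the template; the primer anneals here to the top strand with its 3' end pointing upstream.
The product is the template from position 75 through 141 (67 bp).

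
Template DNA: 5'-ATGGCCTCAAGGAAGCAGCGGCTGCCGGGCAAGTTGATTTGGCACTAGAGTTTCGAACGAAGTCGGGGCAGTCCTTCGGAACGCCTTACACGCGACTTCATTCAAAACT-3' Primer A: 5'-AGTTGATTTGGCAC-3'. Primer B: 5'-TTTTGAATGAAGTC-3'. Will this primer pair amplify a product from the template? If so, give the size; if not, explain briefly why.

Yes — a 76 bp product.

Primer A (AGTTGATTTGGCAC) matches the top strand at positions 32–45; it acts as a forward primer.
Primer B's reverse complement is GACTTCATTCAAAA, matching the top strand at positions 94–107; it acts as a reverse primer.
The 3' ends face each other across positions 32–107, giving a 76 bp product.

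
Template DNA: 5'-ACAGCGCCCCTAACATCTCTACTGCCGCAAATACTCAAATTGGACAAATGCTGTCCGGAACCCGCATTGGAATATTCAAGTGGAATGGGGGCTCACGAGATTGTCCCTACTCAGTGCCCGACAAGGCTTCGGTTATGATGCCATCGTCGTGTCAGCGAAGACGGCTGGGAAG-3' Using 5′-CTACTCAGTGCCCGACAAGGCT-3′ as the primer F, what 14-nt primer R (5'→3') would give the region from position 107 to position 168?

The product's 3' end on the top strand is position 168.
The reverse primer anneals to the top strand over positions 155–168, i.e. to GCGAAGACGGCTGG.
Its sequence written 5'→3' is the reverse complement: CCAGCCGTCTTCGC.

5'-CCAGCCGTCTTCGC-3'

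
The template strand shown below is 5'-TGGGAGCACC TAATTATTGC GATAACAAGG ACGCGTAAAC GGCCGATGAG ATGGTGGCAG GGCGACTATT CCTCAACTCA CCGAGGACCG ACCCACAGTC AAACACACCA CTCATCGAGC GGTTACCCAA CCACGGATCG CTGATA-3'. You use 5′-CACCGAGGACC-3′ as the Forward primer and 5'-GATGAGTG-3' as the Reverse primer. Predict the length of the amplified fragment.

Scanning the template, CACCGAGGACC occurs at positions 79–89; this primer anneals to the bottom strand there with its 3' end pointing downstream.
Taking the reverse complement of GATGAGTG gives CACTCATC, found at positions 109–116 on the template; the primer anneals here to the top strand with its 3' end pointing upstream.
Amplicon spans positions 79–116: 38 bp.

38 bp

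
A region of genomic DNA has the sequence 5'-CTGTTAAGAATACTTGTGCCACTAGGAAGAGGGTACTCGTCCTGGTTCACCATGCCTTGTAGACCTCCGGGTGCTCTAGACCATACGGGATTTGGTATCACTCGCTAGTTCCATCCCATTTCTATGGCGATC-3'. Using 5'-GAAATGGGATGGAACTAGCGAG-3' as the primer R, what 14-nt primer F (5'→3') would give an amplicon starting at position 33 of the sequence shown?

The reverse primer's reverse complement CTCGCTAGTTCCATCCCATTTC matches the template at positions 101–122; the product starts at position 33.
The forward primer is identical to the top strand over positions 33–46: GTACTCGTCCTGGT.

5'-GTACTCGTCCTGGT-3'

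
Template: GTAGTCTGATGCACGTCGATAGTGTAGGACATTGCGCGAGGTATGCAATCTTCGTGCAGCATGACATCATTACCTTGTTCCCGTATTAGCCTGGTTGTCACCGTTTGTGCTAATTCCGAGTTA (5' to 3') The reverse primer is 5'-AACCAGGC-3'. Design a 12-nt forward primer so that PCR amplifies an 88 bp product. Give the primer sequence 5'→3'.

5'-ATGCACGTCGAT-3'

The reverse primer's reverse complement GCCTGGTT matches the template at positions 89–96, so the product ends at position 96.
An 88 bp product then starts at position 96 − 88 + 1 = 9.
The forward primer is identical to the top strand there: ATGCACGTCGAT.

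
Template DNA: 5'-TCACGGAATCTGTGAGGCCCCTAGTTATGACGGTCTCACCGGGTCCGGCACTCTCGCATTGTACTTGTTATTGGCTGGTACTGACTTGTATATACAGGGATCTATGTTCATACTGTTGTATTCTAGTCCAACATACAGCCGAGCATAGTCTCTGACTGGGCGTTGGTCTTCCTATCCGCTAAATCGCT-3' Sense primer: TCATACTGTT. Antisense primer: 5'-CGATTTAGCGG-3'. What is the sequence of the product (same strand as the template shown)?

The forward primer matches the template at positions 108–117.
Reverse complement of the reverse primer: CCGCTAAATCG. This occurs on the top strand at positions 176–186.
The product is the template from position 108 through 186 (79 bp).

5'-TCATACTGTTGTATTCTAGTCCAACATACAGCCGAGCATAGTCTCTGACTGGGCGTTGGTCTTCCTATCCGCTAAATCG-3'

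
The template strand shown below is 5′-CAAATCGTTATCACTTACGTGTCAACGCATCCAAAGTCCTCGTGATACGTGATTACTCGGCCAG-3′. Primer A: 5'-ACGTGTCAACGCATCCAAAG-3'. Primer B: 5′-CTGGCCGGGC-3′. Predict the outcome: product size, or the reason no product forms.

No product — primer B has no binding site in the template.

Primer B (CTGGCCGGGC) does not match the top strand, and its reverse complement GCCCGGCCAG does not match either.
With no annealing site for primer B, no amplification occurs.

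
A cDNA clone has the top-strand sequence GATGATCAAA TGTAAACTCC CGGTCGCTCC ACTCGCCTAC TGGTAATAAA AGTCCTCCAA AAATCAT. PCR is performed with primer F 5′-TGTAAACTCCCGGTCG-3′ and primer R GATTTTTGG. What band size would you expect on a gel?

Forward primer TGTAAACTCCCGGTCG is found on the top strand at positions 11–26.
Reverse complement of the reverse primer: CCAAAAATC. This occurs on the top strand at positions 57–65.
The product runs from position 11 to position 65, so its length is 65 − 11 + 1 = 55 bp.

55 bp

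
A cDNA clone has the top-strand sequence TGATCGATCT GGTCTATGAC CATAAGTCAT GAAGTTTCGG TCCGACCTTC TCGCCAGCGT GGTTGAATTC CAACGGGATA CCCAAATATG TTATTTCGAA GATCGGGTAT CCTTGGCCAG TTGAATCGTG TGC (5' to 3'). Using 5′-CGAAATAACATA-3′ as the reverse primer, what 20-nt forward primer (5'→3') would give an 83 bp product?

5'-ATGACCATAAGTCATGAAGT-3'

The reverse primer's reverse complement TATGTTATTTCG matches the template at positions 87–98, so the product ends at position 98.
An 83 bp product then starts at position 98 − 83 + 1 = 16.
The forward primer is identical to the top strand there: ATGACCATAAGTCATGAAGT.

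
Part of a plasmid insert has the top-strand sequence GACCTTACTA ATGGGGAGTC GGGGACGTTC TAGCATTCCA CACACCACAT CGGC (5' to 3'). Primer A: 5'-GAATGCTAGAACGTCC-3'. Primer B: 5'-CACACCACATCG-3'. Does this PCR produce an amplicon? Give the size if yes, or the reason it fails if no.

No product — the primers' 3' ends point away from each other.

Primer A (GAATGCTAGAACGTCC) has reverse complement GGACGTTCTAGCATTC, which matches the top strand at positions 23–38; primer A anneals to the top strand there with its 3' end pointing upstream toward position 23.
Primer B (CACACCACATCG) matches the top strand directly at positions 41–52; it anneals to the bottom strand with its 3' end pointing downstream toward position 52.
The 3' ends diverge (primer A extends toward position 1, primer B toward position 54), so the primers never converge on a shared product.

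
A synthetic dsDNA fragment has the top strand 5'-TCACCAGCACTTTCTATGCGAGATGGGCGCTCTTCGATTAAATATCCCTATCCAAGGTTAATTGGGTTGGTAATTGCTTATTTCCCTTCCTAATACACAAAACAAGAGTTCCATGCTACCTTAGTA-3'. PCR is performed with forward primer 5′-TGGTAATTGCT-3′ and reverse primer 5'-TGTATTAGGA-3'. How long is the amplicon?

30 bp

Forward primer TGGTAATTGCT is found on the top strand at positions 68–78.
The reverse primer's reverse complement is TCCTAATACA, which matches the template at positions 88–97.
Product length = (reverse-primer end) − (forward-primer start) + 1 = 97 − 68 + 1 = 30 bp.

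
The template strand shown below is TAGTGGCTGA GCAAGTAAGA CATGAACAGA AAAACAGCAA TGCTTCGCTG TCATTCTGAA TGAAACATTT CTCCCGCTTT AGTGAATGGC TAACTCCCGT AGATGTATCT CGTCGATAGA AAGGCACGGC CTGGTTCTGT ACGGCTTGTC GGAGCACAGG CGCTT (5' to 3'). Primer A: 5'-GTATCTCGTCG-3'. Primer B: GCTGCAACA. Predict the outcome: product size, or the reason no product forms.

Primer B (GCTGCAACA) does not match the top strand, and its reverse complement TGTTGCAGC does not match either.
With no annealing site for primer B, no amplification occurs.

No product — primer B has no binding site in the template.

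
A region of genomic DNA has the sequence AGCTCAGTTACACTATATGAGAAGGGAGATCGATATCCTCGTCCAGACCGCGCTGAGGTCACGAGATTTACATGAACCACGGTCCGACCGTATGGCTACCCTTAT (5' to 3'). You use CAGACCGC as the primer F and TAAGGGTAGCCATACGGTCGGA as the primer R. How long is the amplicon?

Scanning the template, CAGACCGC occurs at positions 44–51; this primer anneals to the bottom strand there with its 3' end pointing downstream.
Taking the reverse complement of TAAGGGTAGCCATACGGTCGGA gives TCCGACCGTATGGCTACCCTTA, found at positions 83–104 on the template; the primer anneals here to the top strand with its 3' end pointing upstream.
Product length = (reverse-primer end) − (forward-primer start) + 1 = 104 − 44 + 1 = 61 bp.

61 bp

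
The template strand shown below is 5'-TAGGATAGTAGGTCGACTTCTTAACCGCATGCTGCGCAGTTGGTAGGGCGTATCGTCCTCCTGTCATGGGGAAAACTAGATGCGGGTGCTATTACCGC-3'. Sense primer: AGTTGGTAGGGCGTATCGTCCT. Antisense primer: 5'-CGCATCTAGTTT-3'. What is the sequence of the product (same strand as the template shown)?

The forward primer matches the template at positions 38–59.
The reverse primer's reverse complement is AAACTAGATGCG, which matches the template at positions 73–84.
The product is the template from position 38 through 84 (47 bp).

5'-AGTTGGTAGGGCGTATCGTCCTCCTGTCATGGGGAAAACTAGATGCG-3'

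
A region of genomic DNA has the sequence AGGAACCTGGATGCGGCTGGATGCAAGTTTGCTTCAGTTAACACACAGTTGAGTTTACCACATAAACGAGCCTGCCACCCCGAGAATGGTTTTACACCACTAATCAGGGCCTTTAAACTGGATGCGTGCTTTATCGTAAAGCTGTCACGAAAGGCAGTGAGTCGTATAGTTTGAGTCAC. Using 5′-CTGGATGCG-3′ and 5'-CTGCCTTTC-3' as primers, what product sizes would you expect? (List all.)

151 bp, 40 bp

The forward primer CTGGATGCG matches the top strand at positions 7–15, 118–126.
The reverse primer's reverse complement is GAAAGGCAG, matching at positions 149–157.
Each forward site pairs with the reverse site to give a product ending at position 157: sizes 151, 40 bp.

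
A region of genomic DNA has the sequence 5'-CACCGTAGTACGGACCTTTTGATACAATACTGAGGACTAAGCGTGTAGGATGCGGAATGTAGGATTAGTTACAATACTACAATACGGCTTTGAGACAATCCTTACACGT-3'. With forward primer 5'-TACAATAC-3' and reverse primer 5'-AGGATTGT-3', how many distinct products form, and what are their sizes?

Three products: 80 bp, 33 bp, 25 bp

The forward primer TACAATAC matches the top strand at positions 23–30, 70–77, 78–85.
The reverse primer's reverse complement is ACAATCCT, matching at positions 95–102.
Each forward site pairs with the reverse site to give a product ending at position 102: sizes 80, 33, 25 bp.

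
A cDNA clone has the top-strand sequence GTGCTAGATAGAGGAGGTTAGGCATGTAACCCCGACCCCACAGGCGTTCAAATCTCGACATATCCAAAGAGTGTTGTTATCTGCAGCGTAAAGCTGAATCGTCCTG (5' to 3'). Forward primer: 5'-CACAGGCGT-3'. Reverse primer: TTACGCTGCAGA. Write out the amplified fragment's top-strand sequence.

5'-CACAGGCGTTCAAATCTCGACATATCCAAAGAGTGTTGTTATCTGCAGCGTAA-3'

The forward primer matches the template at positions 39–47.
Taking the reverse complement of TTACGCTGCAGA gives TCTGCAGCGTAA, found at positions 80–91 on the template; the primer anneals here to the top strand with its 3' end pointing upstream.
The product is the template from position 39 through 91 (53 bp).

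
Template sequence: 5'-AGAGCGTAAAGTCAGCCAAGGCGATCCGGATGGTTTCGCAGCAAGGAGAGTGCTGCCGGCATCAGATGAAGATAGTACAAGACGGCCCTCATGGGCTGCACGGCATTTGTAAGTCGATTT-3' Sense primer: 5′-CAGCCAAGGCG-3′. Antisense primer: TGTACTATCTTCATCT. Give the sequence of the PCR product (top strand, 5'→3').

5'-CAGCCAAGGCGATCCGGATGGTTTCGCAGCAAGGAGAGTGCTGCCGGCATCAGATGAAGATAGTACA-3'

Forward primer CAGCCAAGGCG is found on the top strand at positions 13–23.
The reverse primer's reverse complement is AGATGAAGATAGTACA, which matches the template at positions 64–79.
The product is the template from position 13 through 79 (67 bp).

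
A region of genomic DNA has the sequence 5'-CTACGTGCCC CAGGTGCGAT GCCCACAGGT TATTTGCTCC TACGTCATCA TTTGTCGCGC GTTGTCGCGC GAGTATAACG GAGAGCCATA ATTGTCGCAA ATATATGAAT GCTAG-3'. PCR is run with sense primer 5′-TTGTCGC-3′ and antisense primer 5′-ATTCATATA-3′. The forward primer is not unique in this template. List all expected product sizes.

59 bp, 49 bp, 19 bp

The forward primer TTGTCGC matches the top strand at positions 52–58, 62–68, 92–98.
The reverse primer's reverse complement is TATATGAAT, matching at positions 102–110.
Each forward site pairs with the reverse site to give a product ending at position 110: sizes 59, 49, 19 bp.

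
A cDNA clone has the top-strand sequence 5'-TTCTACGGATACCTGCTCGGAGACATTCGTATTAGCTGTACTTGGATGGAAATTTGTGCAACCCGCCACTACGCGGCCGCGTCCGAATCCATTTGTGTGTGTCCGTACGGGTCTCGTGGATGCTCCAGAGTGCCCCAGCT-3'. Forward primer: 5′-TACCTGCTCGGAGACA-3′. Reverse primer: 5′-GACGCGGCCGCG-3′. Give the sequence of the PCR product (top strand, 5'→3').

Forward primer TACCTGCTCGGAGACA is found on the top strand at positions 10–25.
Taking the reverse complement of GACGCGGCCGCG gives CGCGGCCGCGTC, found at positions 72–83 on the template; the primer anneals here to the top strand with its 3' end pointing upstream.
The product is the template from position 10 through 83 (74 bp).

5'-TACCTGCTCGGAGACATTCGTATTAGCTGTACTTGGATGGAAATTTGTGCAACCCGCCACTACGCGGCCGCGTC-3'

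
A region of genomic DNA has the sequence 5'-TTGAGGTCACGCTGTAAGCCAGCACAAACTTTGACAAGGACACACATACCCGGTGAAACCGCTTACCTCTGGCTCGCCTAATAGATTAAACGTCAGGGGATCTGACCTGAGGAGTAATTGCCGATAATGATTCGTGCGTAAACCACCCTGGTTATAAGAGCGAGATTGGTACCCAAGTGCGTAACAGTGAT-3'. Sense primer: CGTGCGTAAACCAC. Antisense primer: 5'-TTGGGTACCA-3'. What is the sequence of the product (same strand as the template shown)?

Forward primer CGTGCGTAAACCAC is found on the top strand at positions 133–146.
The reverse primer's reverse complement is TGGTACCCAA, which matches the template at positions 167–176.
The product is the template from position 133 through 176 (44 bp).

5'-CGTGCGTAAACCACCCTGGTTATAAGAGCGAGATTGGTACCCAA-3'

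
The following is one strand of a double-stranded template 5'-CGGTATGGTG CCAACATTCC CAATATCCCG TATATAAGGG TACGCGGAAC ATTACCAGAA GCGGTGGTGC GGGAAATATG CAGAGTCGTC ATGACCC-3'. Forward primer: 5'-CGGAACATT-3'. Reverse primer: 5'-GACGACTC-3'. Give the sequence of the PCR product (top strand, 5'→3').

5'-CGGAACATTACCAGAAGCGGTGGTGCGGGAAATATGCAGAGTCGTC-3'

Forward primer CGGAACATT is found on the top strand at positions 45–53.
Taking the reverse complement of GACGACTC gives GAGTCGTC, found at positions 83–90 on the template; the primer anneals here to the top strand with its 3' end pointing upstream.
The product is the template from position 45 through 90 (46 bp).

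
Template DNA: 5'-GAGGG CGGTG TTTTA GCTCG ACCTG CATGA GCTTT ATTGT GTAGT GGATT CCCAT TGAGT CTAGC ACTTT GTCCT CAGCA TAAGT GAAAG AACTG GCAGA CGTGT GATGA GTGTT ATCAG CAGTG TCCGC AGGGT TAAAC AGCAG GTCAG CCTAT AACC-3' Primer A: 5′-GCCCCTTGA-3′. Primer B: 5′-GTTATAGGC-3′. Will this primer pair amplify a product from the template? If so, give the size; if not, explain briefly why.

Primer A (GCCCCTTGA) does not match the top strand, and its reverse complement TCAAGGGGC does not match either.
With no annealing site for primer A, no amplification occurs.

No product — primer A has no binding site in the template.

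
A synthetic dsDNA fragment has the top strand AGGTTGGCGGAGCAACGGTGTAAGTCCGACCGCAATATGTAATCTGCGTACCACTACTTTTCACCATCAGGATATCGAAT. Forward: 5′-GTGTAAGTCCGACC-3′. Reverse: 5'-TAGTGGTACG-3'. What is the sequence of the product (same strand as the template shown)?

5'-GTGTAAGTCCGACCGCAATATGTAATCTGCGTACCACTA-3'

Forward primer GTGTAAGTCCGACC is found on the top strand at positions 18–31.
Taking the reverse complement of TAGTGGTACG gives CGTACCACTA, found at positions 47–56 on the template; the primer anneals here to the top strand with its 3' end pointing upstream.
The product is the template from position 18 through 56 (39 bp).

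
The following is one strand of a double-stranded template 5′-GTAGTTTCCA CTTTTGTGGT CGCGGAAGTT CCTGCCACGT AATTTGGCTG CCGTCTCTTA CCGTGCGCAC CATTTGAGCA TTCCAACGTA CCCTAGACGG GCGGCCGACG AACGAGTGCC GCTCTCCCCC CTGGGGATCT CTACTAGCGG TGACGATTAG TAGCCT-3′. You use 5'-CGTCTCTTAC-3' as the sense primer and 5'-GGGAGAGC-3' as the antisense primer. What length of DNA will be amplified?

77 bp

Scanning the template, CGTCTCTTAC occurs at positions 52–61; this primer anneals to the bottom strand there with its 3' end pointing downstream.
Taking the reverse complement of GGGAGAGC gives GCTCTCCC, found at positions 121–128 on the template; the primer anneals here to the top strand with its 3' end pointing upstream.
Amplicon spans positions 52–128: 77 bp.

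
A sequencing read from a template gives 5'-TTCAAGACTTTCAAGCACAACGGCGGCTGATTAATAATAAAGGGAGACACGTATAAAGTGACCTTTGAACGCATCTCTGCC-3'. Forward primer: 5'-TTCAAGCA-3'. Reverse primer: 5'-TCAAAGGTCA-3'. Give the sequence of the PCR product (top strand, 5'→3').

Scanning the template, TTCAAGCA occurs at positions 10–17; this primer anneals to the bottom strand there with its 3' end pointing downstream.
Taking the reverse complement of TCAAAGGTCA gives TGACCTTTGA, found at positions 59–68 on the template; the primer anneals here to the top strand with its 3' end pointing upstream.
The product is the template from position 10 through 68 (59 bp).

5'-TTCAAGCACAACGGCGGCTGATTAATAATAAAGGGAGACACGTATAAAGTGACCTTTGA-3'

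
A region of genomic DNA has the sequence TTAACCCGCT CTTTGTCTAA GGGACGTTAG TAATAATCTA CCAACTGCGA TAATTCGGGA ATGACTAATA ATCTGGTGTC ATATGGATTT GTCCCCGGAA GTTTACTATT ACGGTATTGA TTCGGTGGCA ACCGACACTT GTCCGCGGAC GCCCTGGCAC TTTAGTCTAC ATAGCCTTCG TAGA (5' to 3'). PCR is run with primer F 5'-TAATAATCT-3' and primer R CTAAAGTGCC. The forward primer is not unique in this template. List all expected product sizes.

The forward primer TAATAATCT matches the top strand at positions 31–39, 66–74.
The reverse primer's reverse complement is GGCACTTTAG, matching at positions 156–165.
Each forward site pairs with the reverse site to give a product ending at position 165: sizes 135, 100 bp.

135 bp, 100 bp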